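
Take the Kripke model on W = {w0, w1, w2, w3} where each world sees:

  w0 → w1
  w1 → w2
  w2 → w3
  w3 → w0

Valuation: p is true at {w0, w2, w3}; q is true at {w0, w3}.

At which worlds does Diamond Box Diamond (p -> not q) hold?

w0: successors {w1}; Box Diamond (p -> not q) there: w1:F. ✗
w1: successors {w2}; Box Diamond (p -> not q) there: w2:F. ✗
w2: successors {w3}; Box Diamond (p -> not q) there: w3:T. ✓
w3: successors {w0}; Box Diamond (p -> not q) there: w0:T. ✓

{w2, w3}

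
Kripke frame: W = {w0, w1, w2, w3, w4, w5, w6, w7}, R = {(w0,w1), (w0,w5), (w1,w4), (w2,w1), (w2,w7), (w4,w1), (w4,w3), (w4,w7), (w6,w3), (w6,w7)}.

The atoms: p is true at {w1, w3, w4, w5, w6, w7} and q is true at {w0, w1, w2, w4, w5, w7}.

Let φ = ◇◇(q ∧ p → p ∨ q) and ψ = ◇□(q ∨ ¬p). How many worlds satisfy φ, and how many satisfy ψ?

For ◇◇(q ∧ p → p ∨ q):
w0: successors {w1, w5}; ◇(q ∧ p → p ∨ q) there: w1:T, w5:F. ✓
w1: successors {w4}; ◇(q ∧ p → p ∨ q) there: w4:T. ✓
w2: successors {w1, w7}; ◇(q ∧ p → p ∨ q) there: w1:T, w7:F. ✓
w3: no successors, so ◇◇(q ∧ p → p ∨ q) fails. ✗
w4: successors {w1, w3, w7}; ◇(q ∧ p → p ∨ q) there: w1:T, w3:F, w7:F. ✓
w5: no successors, so ◇◇(q ∧ p → p ∨ q) fails. ✗
w6: successors {w3, w7}; ◇(q ∧ p → p ∨ q) there: w3:F, w7:F. ✗
w7: no successors, so ◇◇(q ∧ p → p ∨ q) fails. ✗
— 4 worlds.
For ◇□(q ∨ ¬p):
w0: successors {w1, w5}; □(q ∨ ¬p) there: w1:T, w5:T. ✓
w1: successors {w4}; □(q ∨ ¬p) there: w4:F. ✗
w2: successors {w1, w7}; □(q ∨ ¬p) there: w1:T, w7:T. ✓
w3: no successors, so ◇□(q ∨ ¬p) fails. ✗
w4: successors {w1, w3, w7}; □(q ∨ ¬p) there: w1:T, w3:T, w7:T. ✓
w5: no successors, so ◇□(q ∨ ¬p) fails. ✗
w6: successors {w3, w7}; □(q ∨ ¬p) there: w3:T, w7:T. ✓
w7: no successors, so ◇□(q ∨ ¬p) fails. ✗
— 4 worlds.

4 and 4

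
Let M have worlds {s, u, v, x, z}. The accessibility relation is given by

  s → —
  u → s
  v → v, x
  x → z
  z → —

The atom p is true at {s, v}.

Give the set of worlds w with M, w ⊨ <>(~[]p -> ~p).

{u, v, x}

s: no successors, so <>(~[]p -> ~p) fails. ✗
u: successors {s}; ~[]p -> ~p there: s:T. ✓
v: successors {v, x}; ~[]p -> ~p there: v:F, x:T. ✓
x: successors {z}; ~[]p -> ~p there: z:T. ✓
z: no successors, so <>(~[]p -> ~p) fails. ✗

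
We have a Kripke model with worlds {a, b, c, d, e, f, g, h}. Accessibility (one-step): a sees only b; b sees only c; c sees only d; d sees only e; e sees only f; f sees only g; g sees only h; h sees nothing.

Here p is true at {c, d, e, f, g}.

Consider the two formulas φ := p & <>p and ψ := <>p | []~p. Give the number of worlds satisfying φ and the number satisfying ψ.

4 and 8

For p & <>p:
a: p is F, <>p is F. ✗
b: p is F, <>p is T. ✗
c: p is T, <>p is T. ✓
d: p is T, <>p is T. ✓
e: p is T, <>p is T. ✓
f: p is T, <>p is T. ✓
g: p is T, <>p is F. ✗
h: p is F, <>p is F. ✗
— 4 worlds.
For <>p | []~p:
a: <>p is F, []~p is T. ✓
b: <>p is T, []~p is F. ✓
c: <>p is T, []~p is F. ✓
d: <>p is T, []~p is F. ✓
e: <>p is T, []~p is F. ✓
f: <>p is T, []~p is F. ✓
g: <>p is F, []~p is T. ✓
h: <>p is F, []~p is T. ✓
— 8 worlds.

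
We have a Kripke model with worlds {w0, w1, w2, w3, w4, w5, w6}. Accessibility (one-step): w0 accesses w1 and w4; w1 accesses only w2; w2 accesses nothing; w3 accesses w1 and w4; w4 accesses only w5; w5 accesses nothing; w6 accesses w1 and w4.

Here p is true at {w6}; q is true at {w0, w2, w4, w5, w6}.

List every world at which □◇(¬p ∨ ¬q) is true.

{w0, w2, w3, w5, w6}

w0: successors {w1, w4}; ◇(¬p ∨ ¬q) there: w1:T, w4:T. ✓
w1: successors {w2}; ◇(¬p ∨ ¬q) there: w2:F. ✗
w2: no successors, so □◇(¬p ∨ ¬q) holds vacuously. ✓
w3: successors {w1, w4}; ◇(¬p ∨ ¬q) there: w1:T, w4:T. ✓
w4: successors {w5}; ◇(¬p ∨ ¬q) there: w5:F. ✗
w5: no successors, so □◇(¬p ∨ ¬q) holds vacuously. ✓
w6: successors {w1, w4}; ◇(¬p ∨ ¬q) there: w1:T, w4:T. ✓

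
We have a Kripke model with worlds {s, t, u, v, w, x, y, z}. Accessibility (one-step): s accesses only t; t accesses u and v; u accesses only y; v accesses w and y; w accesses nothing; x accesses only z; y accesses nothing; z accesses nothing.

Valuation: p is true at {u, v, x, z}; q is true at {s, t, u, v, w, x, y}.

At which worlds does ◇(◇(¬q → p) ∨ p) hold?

{s, t, x}

s: successors {t}; ◇(¬q → p) ∨ p there: t:T. ✓
t: successors {u, v}; ◇(¬q → p) ∨ p there: u:T, v:T. ✓
u: successors {y}; ◇(¬q → p) ∨ p there: y:F. ✗
v: successors {w, y}; ◇(¬q → p) ∨ p there: w:F, y:F. ✗
w: no successors, so ◇(◇(¬q → p) ∨ p) fails. ✗
x: successors {z}; ◇(¬q → p) ∨ p there: z:T. ✓
y: no successors, so ◇(◇(¬q → p) ∨ p) fails. ✗
z: no successors, so ◇(◇(¬q → p) ∨ p) fails. ✗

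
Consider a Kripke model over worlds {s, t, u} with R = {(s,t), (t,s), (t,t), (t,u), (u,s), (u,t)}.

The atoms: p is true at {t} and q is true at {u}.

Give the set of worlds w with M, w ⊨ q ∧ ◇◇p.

s: q is F, ◇◇p is T. ✗
t: q is F, ◇◇p is T. ✗
u: q is T, ◇◇p is T. ✓

{u}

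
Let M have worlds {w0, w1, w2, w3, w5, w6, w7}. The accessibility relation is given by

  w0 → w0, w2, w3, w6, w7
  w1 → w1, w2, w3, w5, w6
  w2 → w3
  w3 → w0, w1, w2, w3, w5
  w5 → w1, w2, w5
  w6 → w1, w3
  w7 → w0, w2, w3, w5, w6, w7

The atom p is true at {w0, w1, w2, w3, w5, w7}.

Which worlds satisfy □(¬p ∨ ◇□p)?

w0: successors {w0, w2, w3, w6, w7}; ¬p ∨ ◇□p there: w0:T, w2:T, w3:T, w6:T, w7:T. ✓
w1: successors {w1, w2, w3, w5, w6}; ¬p ∨ ◇□p there: w1:T, w2:T, w3:T, w5:T, w6:T. ✓
w2: successors {w3}; ¬p ∨ ◇□p there: w3:T. ✓
w3: successors {w0, w1, w2, w3, w5}; ¬p ∨ ◇□p there: w0:T, w1:T, w2:T, w3:T, w5:T. ✓
w5: successors {w1, w2, w5}; ¬p ∨ ◇□p there: w1:T, w2:T, w5:T. ✓
w6: successors {w1, w3}; ¬p ∨ ◇□p there: w1:T, w3:T. ✓
w7: successors {w0, w2, w3, w5, w6, w7}; ¬p ∨ ◇□p there: w0:T, w2:T, w3:T, w5:T, w6:T, w7:T. ✓

{w0, w1, w2, w3, w5, w6, w7}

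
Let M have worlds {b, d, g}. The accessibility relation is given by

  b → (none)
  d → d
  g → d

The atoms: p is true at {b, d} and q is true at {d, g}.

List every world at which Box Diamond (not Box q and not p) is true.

{b}

b: no successors, so Box Diamond (not Box q and not p) holds vacuously. ✓
d: successors {d}; Diamond (not Box q and not p) there: d:F. ✗
g: successors {d}; Diamond (not Box q and not p) there: d:F. ✗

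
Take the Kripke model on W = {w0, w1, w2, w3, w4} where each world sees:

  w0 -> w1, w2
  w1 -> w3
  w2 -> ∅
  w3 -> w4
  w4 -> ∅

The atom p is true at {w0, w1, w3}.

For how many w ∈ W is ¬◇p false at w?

w0: ◇p is T. ✗
w1: ◇p is T. ✗
w2: ◇p is F. ✓
w3: ◇p is F. ✓
w4: ◇p is F. ✓
Satisfying worlds: {w2, w3, w4}.
So ¬◇p fails at the other 2 worlds.

2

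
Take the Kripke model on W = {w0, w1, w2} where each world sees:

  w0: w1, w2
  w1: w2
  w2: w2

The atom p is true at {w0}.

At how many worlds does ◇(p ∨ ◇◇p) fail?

3

w0: successors {w1, w2}; p ∨ ◇◇p there: w1:F, w2:F. ✗
w1: successors {w2}; p ∨ ◇◇p there: w2:F. ✗
w2: successors {w2}; p ∨ ◇◇p there: w2:F. ✗
Satisfying worlds: ∅.
So ◇(p ∨ ◇◇p) fails at the other 3 worlds.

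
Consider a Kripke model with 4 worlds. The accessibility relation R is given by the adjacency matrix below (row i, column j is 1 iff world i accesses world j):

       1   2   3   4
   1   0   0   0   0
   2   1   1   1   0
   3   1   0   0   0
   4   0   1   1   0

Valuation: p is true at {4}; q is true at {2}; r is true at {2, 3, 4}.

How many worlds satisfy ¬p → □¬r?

1: ¬p is T, □¬r is T. ✓
2: ¬p is T, □¬r is F. ✗
3: ¬p is T, □¬r is T. ✓
4: ¬p is F, □¬r is F. ✓
Satisfying worlds: {1, 3, 4}.

3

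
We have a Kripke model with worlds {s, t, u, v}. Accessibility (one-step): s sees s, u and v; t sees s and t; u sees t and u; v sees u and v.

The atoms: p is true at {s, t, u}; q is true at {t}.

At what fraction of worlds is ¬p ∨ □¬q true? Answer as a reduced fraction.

s: ¬p is F, □¬q is T. ✓
t: ¬p is F, □¬q is F. ✗
u: ¬p is F, □¬q is F. ✗
v: ¬p is T, □¬q is T. ✓
That's 2 of 4 worlds, so 2/4 = 1/2.

1/2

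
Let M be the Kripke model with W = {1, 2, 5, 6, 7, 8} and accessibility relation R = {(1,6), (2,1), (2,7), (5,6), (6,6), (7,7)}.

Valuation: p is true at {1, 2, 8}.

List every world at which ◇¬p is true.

{1, 2, 5, 6, 7}

1: successors {6}; ¬p there: 6:T. ✓
2: successors {1, 7}; ¬p there: 1:F, 7:T. ✓
5: successors {6}; ¬p there: 6:T. ✓
6: successors {6}; ¬p there: 6:T. ✓
7: successors {7}; ¬p there: 7:T. ✓
8: no successors, so ◇¬p fails. ✗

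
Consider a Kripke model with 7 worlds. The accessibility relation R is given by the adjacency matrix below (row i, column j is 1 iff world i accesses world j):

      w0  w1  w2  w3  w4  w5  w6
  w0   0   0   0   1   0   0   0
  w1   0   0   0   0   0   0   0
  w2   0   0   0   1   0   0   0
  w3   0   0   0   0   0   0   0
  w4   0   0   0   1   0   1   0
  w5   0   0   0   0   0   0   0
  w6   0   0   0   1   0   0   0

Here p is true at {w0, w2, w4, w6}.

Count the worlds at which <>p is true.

w0: successors {w3}; p there: w3:F. ✗
w1: no successors, so <>p fails. ✗
w2: successors {w3}; p there: w3:F. ✗
w3: no successors, so <>p fails. ✗
w4: successors {w3, w5}; p there: w3:F, w5:F. ✗
w5: no successors, so <>p fails. ✗
w6: successors {w3}; p there: w3:F. ✗
Satisfying worlds: ∅.

0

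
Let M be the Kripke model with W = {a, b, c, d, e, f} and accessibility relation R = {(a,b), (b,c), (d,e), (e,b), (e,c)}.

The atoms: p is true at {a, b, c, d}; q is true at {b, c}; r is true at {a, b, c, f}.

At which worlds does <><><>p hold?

{d}

a: successors {b}; <><>p there: b:F. ✗
b: successors {c}; <><>p there: c:F. ✗
c: no successors, so <><><>p fails. ✗
d: successors {e}; <><>p there: e:T. ✓
e: successors {b, c}; <><>p there: b:F, c:F. ✗
f: no successors, so <><><>p fails. ✗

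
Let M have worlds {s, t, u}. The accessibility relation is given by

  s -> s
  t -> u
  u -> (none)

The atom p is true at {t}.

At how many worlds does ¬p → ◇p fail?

s: ¬p is T, ◇p is F. ✗
t: ¬p is F, ◇p is F. ✓
u: ¬p is T, ◇p is F. ✗
Satisfying worlds: {t}.
So ¬p → ◇p fails at the other 2 worlds.

2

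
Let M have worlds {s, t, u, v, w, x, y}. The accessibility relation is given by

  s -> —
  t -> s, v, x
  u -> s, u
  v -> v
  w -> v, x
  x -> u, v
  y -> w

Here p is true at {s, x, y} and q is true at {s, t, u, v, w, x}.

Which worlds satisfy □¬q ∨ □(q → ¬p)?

s: □¬q is T, □(q → ¬p) is T. ✓
t: □¬q is F, □(q → ¬p) is F. ✗
u: □¬q is F, □(q → ¬p) is F. ✗
v: □¬q is F, □(q → ¬p) is T. ✓
w: □¬q is F, □(q → ¬p) is F. ✗
x: □¬q is F, □(q → ¬p) is T. ✓
y: □¬q is F, □(q → ¬p) is T. ✓

{s, v, x, y}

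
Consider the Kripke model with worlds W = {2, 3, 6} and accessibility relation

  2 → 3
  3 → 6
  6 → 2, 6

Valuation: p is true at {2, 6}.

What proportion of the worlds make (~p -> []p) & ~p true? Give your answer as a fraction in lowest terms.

2: ~p -> []p is T, ~p is F. ✗
3: ~p -> []p is T, ~p is T. ✓
6: ~p -> []p is T, ~p is F. ✗
That's 1 of 3 worlds, so 1/3.

1/3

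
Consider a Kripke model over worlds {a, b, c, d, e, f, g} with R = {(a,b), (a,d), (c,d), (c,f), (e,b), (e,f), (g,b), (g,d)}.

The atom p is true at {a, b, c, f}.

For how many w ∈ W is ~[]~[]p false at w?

3

a: []~[]p is F. ✓
b: []~[]p is T. ✗
c: []~[]p is F. ✓
d: []~[]p is T. ✗
e: []~[]p is F. ✓
f: []~[]p is T. ✗
g: []~[]p is F. ✓
Satisfying worlds: {a, c, e, g}.
So ~[]~[]p fails at the other 3 worlds.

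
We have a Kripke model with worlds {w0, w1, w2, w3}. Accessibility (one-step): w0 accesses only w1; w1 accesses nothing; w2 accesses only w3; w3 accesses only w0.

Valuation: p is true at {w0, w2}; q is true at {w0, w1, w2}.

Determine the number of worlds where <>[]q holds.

w0: successors {w1}; []q there: w1:T. ✓
w1: no successors, so <>[]q fails. ✗
w2: successors {w3}; []q there: w3:T. ✓
w3: successors {w0}; []q there: w0:T. ✓
Satisfying worlds: {w0, w2, w3}.

3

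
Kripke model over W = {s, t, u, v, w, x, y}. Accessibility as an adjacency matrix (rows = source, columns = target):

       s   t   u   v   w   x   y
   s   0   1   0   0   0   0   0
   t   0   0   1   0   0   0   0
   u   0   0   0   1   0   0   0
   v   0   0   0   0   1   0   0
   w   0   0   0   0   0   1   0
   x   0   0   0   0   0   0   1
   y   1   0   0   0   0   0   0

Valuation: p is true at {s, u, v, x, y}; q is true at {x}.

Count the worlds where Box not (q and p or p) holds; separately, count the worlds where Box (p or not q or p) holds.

For Box not (q and p or p):
s: successors {t}; not (q and p or p) there: t:T. ✓
t: successors {u}; not (q and p or p) there: u:F. ✗
u: successors {v}; not (q and p or p) there: v:F. ✗
v: successors {w}; not (q and p or p) there: w:T. ✓
w: successors {x}; not (q and p or p) there: x:F. ✗
x: successors {y}; not (q and p or p) there: y:F. ✗
y: successors {s}; not (q and p or p) there: s:F. ✗
— 2 worlds.
For Box (p or not q or p):
s: successors {t}; p or not q or p there: t:T. ✓
t: successors {u}; p or not q or p there: u:T. ✓
u: successors {v}; p or not q or p there: v:T. ✓
v: successors {w}; p or not q or p there: w:T. ✓
w: successors {x}; p or not q or p there: x:T. ✓
x: successors {y}; p or not q or p there: y:T. ✓
y: successors {s}; p or not q or p there: s:T. ✓
— 7 worlds.

2 and 7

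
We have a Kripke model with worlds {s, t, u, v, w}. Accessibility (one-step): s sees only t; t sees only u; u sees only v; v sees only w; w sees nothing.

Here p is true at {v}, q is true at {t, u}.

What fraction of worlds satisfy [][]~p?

4/5

s: successors {t}; []~p there: t:T. ✓
t: successors {u}; []~p there: u:F. ✗
u: successors {v}; []~p there: v:T. ✓
v: successors {w}; []~p there: w:T. ✓
w: no successors, so [][]~p holds vacuously. ✓
That's 4 of 5 worlds, so 4/5.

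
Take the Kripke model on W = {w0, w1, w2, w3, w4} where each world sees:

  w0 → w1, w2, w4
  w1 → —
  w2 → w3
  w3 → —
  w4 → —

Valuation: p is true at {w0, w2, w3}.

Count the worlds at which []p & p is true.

w0: []p is F, p is T. ✗
w1: []p is T, p is F. ✗
w2: []p is T, p is T. ✓
w3: []p is T, p is T. ✓
w4: []p is T, p is F. ✗
Satisfying worlds: {w2, w3}.

2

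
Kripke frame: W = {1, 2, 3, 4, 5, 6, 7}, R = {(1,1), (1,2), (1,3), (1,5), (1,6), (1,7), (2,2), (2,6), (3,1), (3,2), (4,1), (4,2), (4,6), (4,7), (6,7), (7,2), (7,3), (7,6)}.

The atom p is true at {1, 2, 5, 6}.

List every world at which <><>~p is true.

{1, 2, 3, 4, 6, 7}

1: successors {1, 2, 3, 5, 6, 7}; <>~p there: 1:T, 2:F, 3:F, 5:F, 6:T, 7:T. ✓
2: successors {2, 6}; <>~p there: 2:F, 6:T. ✓
3: successors {1, 2}; <>~p there: 1:T, 2:F. ✓
4: successors {1, 2, 6, 7}; <>~p there: 1:T, 2:F, 6:T, 7:T. ✓
5: no successors, so <><>~p fails. ✗
6: successors {7}; <>~p there: 7:T. ✓
7: successors {2, 3, 6}; <>~p there: 2:F, 3:F, 6:T. ✓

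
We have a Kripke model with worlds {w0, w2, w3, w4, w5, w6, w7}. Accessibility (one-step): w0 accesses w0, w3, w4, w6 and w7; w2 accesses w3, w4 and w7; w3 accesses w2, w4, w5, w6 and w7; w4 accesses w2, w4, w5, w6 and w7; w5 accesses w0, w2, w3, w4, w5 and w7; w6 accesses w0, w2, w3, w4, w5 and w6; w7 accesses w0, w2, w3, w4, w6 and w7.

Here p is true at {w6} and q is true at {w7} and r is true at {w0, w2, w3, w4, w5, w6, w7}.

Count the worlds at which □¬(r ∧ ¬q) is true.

0

w0: successors {w0, w3, w4, w6, w7}; ¬(r ∧ ¬q) there: w0:F, w3:F, w4:F, w6:F, w7:T. ✗
w2: successors {w3, w4, w7}; ¬(r ∧ ¬q) there: w3:F, w4:F, w7:T. ✗
w3: successors {w2, w4, w5, w6, w7}; ¬(r ∧ ¬q) there: w2:F, w4:F, w5:F, w6:F, w7:T. ✗
w4: successors {w2, w4, w5, w6, w7}; ¬(r ∧ ¬q) there: w2:F, w4:F, w5:F, w6:F, w7:T. ✗
w5: successors {w0, w2, w3, w4, w5, w7}; ¬(r ∧ ¬q) there: w0:F, w2:F, w3:F, w4:F, w5:F, w7:T. ✗
w6: successors {w0, w2, w3, w4, w5, w6}; ¬(r ∧ ¬q) there: w0:F, w2:F, w3:F, w4:F, w5:F, w6:F. ✗
w7: successors {w0, w2, w3, w4, w6, w7}; ¬(r ∧ ¬q) there: w0:F, w2:F, w3:F, w4:F, w6:F, w7:T. ✗
Satisfying worlds: ∅.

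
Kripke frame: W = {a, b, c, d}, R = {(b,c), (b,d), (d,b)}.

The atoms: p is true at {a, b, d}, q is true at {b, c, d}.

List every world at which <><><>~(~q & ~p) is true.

a: no successors, so <><><>~(~q & ~p) fails. ✗
b: successors {c, d}; <><>~(~q & ~p) there: c:F, d:T. ✓
c: no successors, so <><><>~(~q & ~p) fails. ✗
d: successors {b}; <><>~(~q & ~p) there: b:T. ✓

{b, d}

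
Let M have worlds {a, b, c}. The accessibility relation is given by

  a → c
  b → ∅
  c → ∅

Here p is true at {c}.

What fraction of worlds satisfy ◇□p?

a: successors {c}; □p there: c:T. ✓
b: no successors, so ◇□p fails. ✗
c: no successors, so ◇□p fails. ✗
That's 1 of 3 worlds, so 1/3.

1/3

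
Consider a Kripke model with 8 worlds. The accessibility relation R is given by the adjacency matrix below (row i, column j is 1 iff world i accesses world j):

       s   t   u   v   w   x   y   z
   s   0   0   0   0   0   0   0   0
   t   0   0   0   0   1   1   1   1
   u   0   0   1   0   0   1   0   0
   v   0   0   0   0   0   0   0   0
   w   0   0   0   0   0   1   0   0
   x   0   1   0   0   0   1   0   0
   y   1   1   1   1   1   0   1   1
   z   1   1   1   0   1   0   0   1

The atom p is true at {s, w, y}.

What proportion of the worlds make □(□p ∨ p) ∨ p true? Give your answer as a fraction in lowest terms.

1/2

s: □(□p ∨ p) is T, p is T. ✓
t: □(□p ∨ p) is F, p is F. ✗
u: □(□p ∨ p) is F, p is F. ✗
v: □(□p ∨ p) is T, p is F. ✓
w: □(□p ∨ p) is F, p is T. ✓
x: □(□p ∨ p) is F, p is F. ✗
y: □(□p ∨ p) is F, p is T. ✓
z: □(□p ∨ p) is F, p is F. ✗
That's 4 of 8 worlds, so 4/8 = 1/2.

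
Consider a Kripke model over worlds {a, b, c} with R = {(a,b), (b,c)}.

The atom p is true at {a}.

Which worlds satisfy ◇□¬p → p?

a: ◇□¬p is T, p is T. ✓
b: ◇□¬p is T, p is F. ✗
c: ◇□¬p is F, p is F. ✓

{a, c}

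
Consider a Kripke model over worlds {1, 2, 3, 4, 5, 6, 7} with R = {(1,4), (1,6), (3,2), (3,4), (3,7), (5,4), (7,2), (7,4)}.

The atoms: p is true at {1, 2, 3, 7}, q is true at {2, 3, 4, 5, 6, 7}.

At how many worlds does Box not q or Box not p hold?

5

1: Box not q is F, Box not p is T. ✓
2: Box not q is T, Box not p is T. ✓
3: Box not q is F, Box not p is F. ✗
4: Box not q is T, Box not p is T. ✓
5: Box not q is F, Box not p is T. ✓
6: Box not q is T, Box not p is T. ✓
7: Box not q is F, Box not p is F. ✗
Satisfying worlds: {1, 2, 4, 5, 6}.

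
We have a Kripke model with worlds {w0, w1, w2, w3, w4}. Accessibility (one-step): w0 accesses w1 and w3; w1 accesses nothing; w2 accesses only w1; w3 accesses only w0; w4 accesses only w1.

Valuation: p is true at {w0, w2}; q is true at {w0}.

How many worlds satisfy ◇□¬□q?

3

w0: successors {w1, w3}; □¬□q there: w1:T, w3:T. ✓
w1: no successors, so ◇□¬□q fails. ✗
w2: successors {w1}; □¬□q there: w1:T. ✓
w3: successors {w0}; □¬□q there: w0:F. ✗
w4: successors {w1}; □¬□q there: w1:T. ✓
Satisfying worlds: {w0, w2, w4}.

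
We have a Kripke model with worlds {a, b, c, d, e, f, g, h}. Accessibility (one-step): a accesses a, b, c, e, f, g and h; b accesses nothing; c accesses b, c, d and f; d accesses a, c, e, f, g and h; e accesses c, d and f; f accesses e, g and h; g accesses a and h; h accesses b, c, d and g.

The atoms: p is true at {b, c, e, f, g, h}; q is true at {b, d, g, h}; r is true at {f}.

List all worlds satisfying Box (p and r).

a: successors {a, b, c, e, f, g, h}; p and r there: a:F, b:F, c:F, e:F, f:T, g:F, h:F. ✗
b: no successors, so Box (p and r) holds vacuously. ✓
c: successors {b, c, d, f}; p and r there: b:F, c:F, d:F, f:T. ✗
d: successors {a, c, e, f, g, h}; p and r there: a:F, c:F, e:F, f:T, g:F, h:F. ✗
e: successors {c, d, f}; p and r there: c:F, d:F, f:T. ✗
f: successors {e, g, h}; p and r there: e:F, g:F, h:F. ✗
g: successors {a, h}; p and r there: a:F, h:F. ✗
h: successors {b, c, d, g}; p and r there: b:F, c:F, d:F, g:F. ✗

{b}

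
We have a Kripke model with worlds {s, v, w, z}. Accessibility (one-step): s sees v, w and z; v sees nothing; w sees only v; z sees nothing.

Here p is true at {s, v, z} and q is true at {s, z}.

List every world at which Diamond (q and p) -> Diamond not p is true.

{s, v, w, z}

s: Diamond (q and p) is T, Diamond not p is T. ✓
v: Diamond (q and p) is F, Diamond not p is F. ✓
w: Diamond (q and p) is F, Diamond not p is F. ✓
z: Diamond (q and p) is F, Diamond not p is F. ✓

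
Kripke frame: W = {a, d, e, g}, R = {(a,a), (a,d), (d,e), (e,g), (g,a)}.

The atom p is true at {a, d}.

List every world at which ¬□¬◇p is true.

a: □¬◇p is F. ✓
d: □¬◇p is T. ✗
e: □¬◇p is F. ✓
g: □¬◇p is F. ✓

{a, e, g}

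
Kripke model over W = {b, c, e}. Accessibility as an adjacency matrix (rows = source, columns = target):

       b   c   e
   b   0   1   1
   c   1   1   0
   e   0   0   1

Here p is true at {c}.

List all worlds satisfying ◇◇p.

{b, c}

b: successors {c, e}; ◇p there: c:T, e:F. ✓
c: successors {b, c}; ◇p there: b:T, c:T. ✓
e: successors {e}; ◇p there: e:F. ✗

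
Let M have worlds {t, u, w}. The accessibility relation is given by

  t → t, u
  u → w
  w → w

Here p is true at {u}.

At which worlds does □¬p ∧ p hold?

t: □¬p is F, p is F. ✗
u: □¬p is T, p is T. ✓
w: □¬p is T, p is F. ✗

{u}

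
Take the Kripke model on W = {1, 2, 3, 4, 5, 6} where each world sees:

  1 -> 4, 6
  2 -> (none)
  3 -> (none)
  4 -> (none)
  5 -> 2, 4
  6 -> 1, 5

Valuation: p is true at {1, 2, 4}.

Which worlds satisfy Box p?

{2, 3, 4, 5}

1: successors {4, 6}; p there: 4:T, 6:F. ✗
2: no successors, so Box p holds vacuously. ✓
3: no successors, so Box p holds vacuously. ✓
4: no successors, so Box p holds vacuously. ✓
5: successors {2, 4}; p there: 2:T, 4:T. ✓
6: successors {1, 5}; p there: 1:T, 5:F. ✗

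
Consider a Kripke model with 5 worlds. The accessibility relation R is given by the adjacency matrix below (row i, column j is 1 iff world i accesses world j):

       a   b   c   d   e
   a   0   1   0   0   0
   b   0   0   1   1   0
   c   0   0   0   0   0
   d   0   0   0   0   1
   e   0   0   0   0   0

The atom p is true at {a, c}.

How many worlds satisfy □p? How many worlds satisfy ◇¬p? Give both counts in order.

2 and 3

For □p:
a: successors {b}; p there: b:F. ✗
b: successors {c, d}; p there: c:T, d:F. ✗
c: no successors, so □p holds vacuously. ✓
d: successors {e}; p there: e:F. ✗
e: no successors, so □p holds vacuously. ✓
— 2 worlds.
For ◇¬p:
a: successors {b}; ¬p there: b:T. ✓
b: successors {c, d}; ¬p there: c:F, d:T. ✓
c: no successors, so ◇¬p fails. ✗
d: successors {e}; ¬p there: e:T. ✓
e: no successors, so ◇¬p fails. ✗
— 3 worlds.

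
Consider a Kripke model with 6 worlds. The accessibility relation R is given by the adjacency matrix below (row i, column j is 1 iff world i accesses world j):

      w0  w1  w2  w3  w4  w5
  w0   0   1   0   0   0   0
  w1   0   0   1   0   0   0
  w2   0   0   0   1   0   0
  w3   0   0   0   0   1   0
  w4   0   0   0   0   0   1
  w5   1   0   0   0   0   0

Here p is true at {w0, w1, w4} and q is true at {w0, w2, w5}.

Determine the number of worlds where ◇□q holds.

w0: successors {w1}; □q there: w1:T. ✓
w1: successors {w2}; □q there: w2:F. ✗
w2: successors {w3}; □q there: w3:F. ✗
w3: successors {w4}; □q there: w4:T. ✓
w4: successors {w5}; □q there: w5:T. ✓
w5: successors {w0}; □q there: w0:F. ✗
Satisfying worlds: {w0, w3, w4}.

3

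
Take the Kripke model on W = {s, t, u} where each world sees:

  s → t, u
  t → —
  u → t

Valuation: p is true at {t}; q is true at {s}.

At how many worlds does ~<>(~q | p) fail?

s: <>(~q | p) is T. ✗
t: <>(~q | p) is F. ✓
u: <>(~q | p) is T. ✗
Satisfying worlds: {t}.
So ~<>(~q | p) fails at the other 2 worlds.

2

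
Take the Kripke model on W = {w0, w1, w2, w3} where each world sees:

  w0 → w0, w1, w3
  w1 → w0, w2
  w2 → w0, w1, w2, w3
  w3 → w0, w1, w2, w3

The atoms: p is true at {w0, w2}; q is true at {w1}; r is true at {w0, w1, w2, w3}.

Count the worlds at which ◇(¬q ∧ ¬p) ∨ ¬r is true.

3

w0: ◇(¬q ∧ ¬p) is T, ¬r is F. ✓
w1: ◇(¬q ∧ ¬p) is F, ¬r is F. ✗
w2: ◇(¬q ∧ ¬p) is T, ¬r is F. ✓
w3: ◇(¬q ∧ ¬p) is T, ¬r is F. ✓
Satisfying worlds: {w0, w2, w3}.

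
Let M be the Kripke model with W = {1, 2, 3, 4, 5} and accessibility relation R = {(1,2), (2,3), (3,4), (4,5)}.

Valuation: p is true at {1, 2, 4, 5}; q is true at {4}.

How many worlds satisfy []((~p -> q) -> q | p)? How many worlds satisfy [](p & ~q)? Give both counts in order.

5 and 3

For []((~p -> q) -> q | p):
1: successors {2}; (~p -> q) -> q | p there: 2:T. ✓
2: successors {3}; (~p -> q) -> q | p there: 3:T. ✓
3: successors {4}; (~p -> q) -> q | p there: 4:T. ✓
4: successors {5}; (~p -> q) -> q | p there: 5:T. ✓
5: no successors, so []((~p -> q) -> q | p) holds vacuously. ✓
— 5 worlds.
For [](p & ~q):
1: successors {2}; p & ~q there: 2:T. ✓
2: successors {3}; p & ~q there: 3:F. ✗
3: successors {4}; p & ~q there: 4:F. ✗
4: successors {5}; p & ~q there: 5:T. ✓
5: no successors, so [](p & ~q) holds vacuously. ✓
— 3 worlds.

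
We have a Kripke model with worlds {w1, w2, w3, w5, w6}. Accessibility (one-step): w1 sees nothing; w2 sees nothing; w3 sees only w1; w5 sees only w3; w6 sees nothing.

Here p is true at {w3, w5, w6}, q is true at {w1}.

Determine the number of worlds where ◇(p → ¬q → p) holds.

2

w1: no successors, so ◇(p → ¬q → p) fails. ✗
w2: no successors, so ◇(p → ¬q → p) fails. ✗
w3: successors {w1}; p → ¬q → p there: w1:T. ✓
w5: successors {w3}; p → ¬q → p there: w3:T. ✓
w6: no successors, so ◇(p → ¬q → p) fails. ✗
Satisfying worlds: {w3, w5}.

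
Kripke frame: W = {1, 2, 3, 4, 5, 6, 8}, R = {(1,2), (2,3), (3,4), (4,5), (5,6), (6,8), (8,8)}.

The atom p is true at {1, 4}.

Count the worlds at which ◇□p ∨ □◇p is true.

1

1: ◇□p is F, □◇p is F. ✗
2: ◇□p is T, □◇p is T. ✓
3: ◇□p is F, □◇p is F. ✗
4: ◇□p is F, □◇p is F. ✗
5: ◇□p is F, □◇p is F. ✗
6: ◇□p is F, □◇p is F. ✗
8: ◇□p is F, □◇p is F. ✗
Satisfying worlds: {2}.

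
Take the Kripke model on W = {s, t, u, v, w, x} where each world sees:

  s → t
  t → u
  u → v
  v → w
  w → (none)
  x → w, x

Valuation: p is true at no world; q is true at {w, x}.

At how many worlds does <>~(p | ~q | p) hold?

2

s: successors {t}; ~(p | ~q | p) there: t:F. ✗
t: successors {u}; ~(p | ~q | p) there: u:F. ✗
u: successors {v}; ~(p | ~q | p) there: v:F. ✗
v: successors {w}; ~(p | ~q | p) there: w:T. ✓
w: no successors, so <>~(p | ~q | p) fails. ✗
x: successors {w, x}; ~(p | ~q | p) there: w:T, x:T. ✓
Satisfying worlds: {v, x}.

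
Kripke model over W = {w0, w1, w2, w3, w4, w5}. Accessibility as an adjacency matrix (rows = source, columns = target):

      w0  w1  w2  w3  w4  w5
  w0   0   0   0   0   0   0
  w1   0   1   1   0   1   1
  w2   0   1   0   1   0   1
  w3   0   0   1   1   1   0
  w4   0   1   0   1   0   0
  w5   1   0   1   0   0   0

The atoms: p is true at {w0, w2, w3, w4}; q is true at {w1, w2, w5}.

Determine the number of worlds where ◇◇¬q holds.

5

w0: no successors, so ◇◇¬q fails. ✗
w1: successors {w1, w2, w4, w5}; ◇¬q there: w1:T, w2:T, w4:T, w5:T. ✓
w2: successors {w1, w3, w5}; ◇¬q there: w1:T, w3:T, w5:T. ✓
w3: successors {w2, w3, w4}; ◇¬q there: w2:T, w3:T, w4:T. ✓
w4: successors {w1, w3}; ◇¬q there: w1:T, w3:T. ✓
w5: successors {w0, w2}; ◇¬q there: w0:F, w2:T. ✓
Satisfying worlds: {w1, w2, w3, w4, w5}.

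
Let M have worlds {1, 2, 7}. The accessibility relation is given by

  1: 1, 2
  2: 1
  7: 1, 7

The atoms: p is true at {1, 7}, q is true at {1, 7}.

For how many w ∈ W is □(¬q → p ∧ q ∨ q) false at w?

1: successors {1, 2}; ¬q → p ∧ q ∨ q there: 1:T, 2:F. ✗
2: successors {1}; ¬q → p ∧ q ∨ q there: 1:T. ✓
7: successors {1, 7}; ¬q → p ∧ q ∨ q there: 1:T, 7:T. ✓
Satisfying worlds: {2, 7}.
So □(¬q → p ∧ q ∨ q) fails at the other 1 world.

1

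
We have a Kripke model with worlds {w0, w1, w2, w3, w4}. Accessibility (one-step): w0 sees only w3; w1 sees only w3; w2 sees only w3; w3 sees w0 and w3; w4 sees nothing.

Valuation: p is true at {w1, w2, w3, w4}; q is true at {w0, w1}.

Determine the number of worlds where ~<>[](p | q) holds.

w0: <>[](p | q) is T. ✗
w1: <>[](p | q) is T. ✗
w2: <>[](p | q) is T. ✗
w3: <>[](p | q) is T. ✗
w4: <>[](p | q) is F. ✓
Satisfying worlds: {w4}.

1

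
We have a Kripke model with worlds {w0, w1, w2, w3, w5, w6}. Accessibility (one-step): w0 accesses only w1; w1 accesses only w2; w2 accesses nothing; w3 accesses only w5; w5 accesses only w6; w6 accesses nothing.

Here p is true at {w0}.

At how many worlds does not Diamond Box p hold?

4

w0: Diamond Box p is F. ✓
w1: Diamond Box p is T. ✗
w2: Diamond Box p is F. ✓
w3: Diamond Box p is F. ✓
w5: Diamond Box p is T. ✗
w6: Diamond Box p is F. ✓
Satisfying worlds: {w0, w2, w3, w6}.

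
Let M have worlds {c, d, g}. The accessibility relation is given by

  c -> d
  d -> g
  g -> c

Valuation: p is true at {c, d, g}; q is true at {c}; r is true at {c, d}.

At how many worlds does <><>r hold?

c: successors {d}; <>r there: d:F. ✗
d: successors {g}; <>r there: g:T. ✓
g: successors {c}; <>r there: c:T. ✓
Satisfying worlds: {d, g}.

2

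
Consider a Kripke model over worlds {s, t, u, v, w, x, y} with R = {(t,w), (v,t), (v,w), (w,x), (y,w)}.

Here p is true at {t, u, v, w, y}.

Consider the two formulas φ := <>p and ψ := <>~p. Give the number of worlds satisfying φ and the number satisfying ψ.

For <>p:
s: no successors, so <>p fails. ✗
t: successors {w}; p there: w:T. ✓
u: no successors, so <>p fails. ✗
v: successors {t, w}; p there: t:T, w:T. ✓
w: successors {x}; p there: x:F. ✗
x: no successors, so <>p fails. ✗
y: successors {w}; p there: w:T. ✓
— 3 worlds.
For <>~p:
s: no successors, so <>~p fails. ✗
t: successors {w}; ~p there: w:F. ✗
u: no successors, so <>~p fails. ✗
v: successors {t, w}; ~p there: t:F, w:F. ✗
w: successors {x}; ~p there: x:T. ✓
x: no successors, so <>~p fails. ✗
y: successors {w}; ~p there: w:F. ✗
— 1 world.

3 and 1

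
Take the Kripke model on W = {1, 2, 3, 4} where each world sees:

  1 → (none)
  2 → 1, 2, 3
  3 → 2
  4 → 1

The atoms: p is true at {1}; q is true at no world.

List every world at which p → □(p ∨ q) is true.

{1, 2, 3, 4}

1: p is T, □(p ∨ q) is T. ✓
2: p is F, □(p ∨ q) is F. ✓
3: p is F, □(p ∨ q) is F. ✓
4: p is F, □(p ∨ q) is T. ✓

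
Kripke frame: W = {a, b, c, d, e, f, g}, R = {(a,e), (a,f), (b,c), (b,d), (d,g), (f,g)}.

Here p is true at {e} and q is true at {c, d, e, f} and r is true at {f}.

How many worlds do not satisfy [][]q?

2

a: successors {e, f}; []q there: e:T, f:F. ✗
b: successors {c, d}; []q there: c:T, d:F. ✗
c: no successors, so [][]q holds vacuously. ✓
d: successors {g}; []q there: g:T. ✓
e: no successors, so [][]q holds vacuously. ✓
f: successors {g}; []q there: g:T. ✓
g: no successors, so [][]q holds vacuously. ✓
Satisfying worlds: {c, d, e, f, g}.
So [][]q fails at the other 2 worlds.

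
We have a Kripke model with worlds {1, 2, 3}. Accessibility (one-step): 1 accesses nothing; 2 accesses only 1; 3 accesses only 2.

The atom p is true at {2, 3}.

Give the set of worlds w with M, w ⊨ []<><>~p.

{1}

1: no successors, so []<><>~p holds vacuously. ✓
2: successors {1}; <><>~p there: 1:F. ✗
3: successors {2}; <><>~p there: 2:F. ✗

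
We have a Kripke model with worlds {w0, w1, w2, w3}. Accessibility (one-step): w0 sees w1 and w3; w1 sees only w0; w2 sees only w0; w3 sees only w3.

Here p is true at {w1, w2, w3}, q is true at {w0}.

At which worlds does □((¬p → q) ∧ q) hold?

{w1, w2}

w0: successors {w1, w3}; (¬p → q) ∧ q there: w1:F, w3:F. ✗
w1: successors {w0}; (¬p → q) ∧ q there: w0:T. ✓
w2: successors {w0}; (¬p → q) ∧ q there: w0:T. ✓
w3: successors {w3}; (¬p → q) ∧ q there: w3:F. ✗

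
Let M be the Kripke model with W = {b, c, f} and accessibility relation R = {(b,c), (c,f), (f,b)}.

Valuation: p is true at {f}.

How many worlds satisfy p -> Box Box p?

b: p is F, Box Box p is T. ✓
c: p is F, Box Box p is F. ✓
f: p is T, Box Box p is F. ✗
Satisfying worlds: {b, c}.

2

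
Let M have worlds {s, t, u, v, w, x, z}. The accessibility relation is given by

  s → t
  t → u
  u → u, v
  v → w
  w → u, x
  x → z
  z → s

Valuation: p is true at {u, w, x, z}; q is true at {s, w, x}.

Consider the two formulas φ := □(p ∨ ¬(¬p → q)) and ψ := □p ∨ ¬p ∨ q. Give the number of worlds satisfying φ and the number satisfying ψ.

For □(p ∨ ¬(¬p → q)):
s: successors {t}; p ∨ ¬(¬p → q) there: t:T. ✓
t: successors {u}; p ∨ ¬(¬p → q) there: u:T. ✓
u: successors {u, v}; p ∨ ¬(¬p → q) there: u:T, v:T. ✓
v: successors {w}; p ∨ ¬(¬p → q) there: w:T. ✓
w: successors {u, x}; p ∨ ¬(¬p → q) there: u:T, x:T. ✓
x: successors {z}; p ∨ ¬(¬p → q) there: z:T. ✓
z: successors {s}; p ∨ ¬(¬p → q) there: s:F. ✗
— 6 worlds.
For □p ∨ ¬p ∨ q:
s: □p is F, ¬p ∨ q is T. ✓
t: □p is T, ¬p ∨ q is T. ✓
u: □p is F, ¬p ∨ q is F. ✗
v: □p is T, ¬p ∨ q is T. ✓
w: □p is T, ¬p ∨ q is T. ✓
x: □p is T, ¬p ∨ q is T. ✓
z: □p is F, ¬p ∨ q is F. ✗
— 5 worlds.

6 and 5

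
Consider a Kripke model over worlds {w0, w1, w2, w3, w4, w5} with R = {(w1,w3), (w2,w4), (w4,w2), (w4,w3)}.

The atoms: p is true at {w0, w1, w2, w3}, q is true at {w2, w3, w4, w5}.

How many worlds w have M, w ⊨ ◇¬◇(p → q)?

2

w0: no successors, so ◇¬◇(p → q) fails. ✗
w1: successors {w3}; ¬◇(p → q) there: w3:T. ✓
w2: successors {w4}; ¬◇(p → q) there: w4:F. ✗
w3: no successors, so ◇¬◇(p → q) fails. ✗
w4: successors {w2, w3}; ¬◇(p → q) there: w2:F, w3:T. ✓
w5: no successors, so ◇¬◇(p → q) fails. ✗
Satisfying worlds: {w1, w4}.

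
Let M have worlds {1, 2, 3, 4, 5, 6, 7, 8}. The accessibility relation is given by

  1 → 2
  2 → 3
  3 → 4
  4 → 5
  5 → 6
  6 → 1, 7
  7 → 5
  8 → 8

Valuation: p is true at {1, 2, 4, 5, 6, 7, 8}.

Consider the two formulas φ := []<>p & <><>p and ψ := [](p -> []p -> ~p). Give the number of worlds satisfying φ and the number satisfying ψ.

7 and 2

For []<>p & <><>p:
1: []<>p is F, <><>p is F. ✗
2: []<>p is T, <><>p is T. ✓
3: []<>p is T, <><>p is T. ✓
4: []<>p is T, <><>p is T. ✓
5: []<>p is T, <><>p is T. ✓
6: []<>p is T, <><>p is T. ✓
7: []<>p is T, <><>p is T. ✓
8: []<>p is T, <><>p is T. ✓
— 7 worlds.
For [](p -> []p -> ~p):
1: successors {2}; p -> []p -> ~p there: 2:T. ✓
2: successors {3}; p -> []p -> ~p there: 3:T. ✓
3: successors {4}; p -> []p -> ~p there: 4:F. ✗
4: successors {5}; p -> []p -> ~p there: 5:F. ✗
5: successors {6}; p -> []p -> ~p there: 6:F. ✗
6: successors {1, 7}; p -> []p -> ~p there: 1:F, 7:F. ✗
7: successors {5}; p -> []p -> ~p there: 5:F. ✗
8: successors {8}; p -> []p -> ~p there: 8:F. ✗
— 2 worlds.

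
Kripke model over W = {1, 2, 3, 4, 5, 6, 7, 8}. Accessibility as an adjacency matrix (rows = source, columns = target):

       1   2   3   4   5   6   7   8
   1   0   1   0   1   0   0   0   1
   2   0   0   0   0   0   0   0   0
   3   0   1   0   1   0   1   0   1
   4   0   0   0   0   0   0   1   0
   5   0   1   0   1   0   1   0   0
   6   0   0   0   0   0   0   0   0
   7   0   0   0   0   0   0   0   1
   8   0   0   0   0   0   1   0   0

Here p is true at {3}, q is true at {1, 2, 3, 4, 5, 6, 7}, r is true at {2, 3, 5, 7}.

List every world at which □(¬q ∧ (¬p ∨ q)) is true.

{2, 6, 7}

1: successors {2, 4, 8}; ¬q ∧ (¬p ∨ q) there: 2:F, 4:F, 8:T. ✗
2: no successors, so □(¬q ∧ (¬p ∨ q)) holds vacuously. ✓
3: successors {2, 4, 6, 8}; ¬q ∧ (¬p ∨ q) there: 2:F, 4:F, 6:F, 8:T. ✗
4: successors {7}; ¬q ∧ (¬p ∨ q) there: 7:F. ✗
5: successors {2, 4, 6}; ¬q ∧ (¬p ∨ q) there: 2:F, 4:F, 6:F. ✗
6: no successors, so □(¬q ∧ (¬p ∨ q)) holds vacuously. ✓
7: successors {8}; ¬q ∧ (¬p ∨ q) there: 8:T. ✓
8: successors {6}; ¬q ∧ (¬p ∨ q) there: 6:F. ✗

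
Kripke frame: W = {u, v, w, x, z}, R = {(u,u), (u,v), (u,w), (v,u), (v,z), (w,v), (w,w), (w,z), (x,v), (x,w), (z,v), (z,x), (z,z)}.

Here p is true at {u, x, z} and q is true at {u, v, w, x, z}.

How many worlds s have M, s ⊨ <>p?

4

u: successors {u, v, w}; p there: u:T, v:F, w:F. ✓
v: successors {u, z}; p there: u:T, z:T. ✓
w: successors {v, w, z}; p there: v:F, w:F, z:T. ✓
x: successors {v, w}; p there: v:F, w:F. ✗
z: successors {v, x, z}; p there: v:F, x:T, z:T. ✓
Satisfying worlds: {u, v, w, z}.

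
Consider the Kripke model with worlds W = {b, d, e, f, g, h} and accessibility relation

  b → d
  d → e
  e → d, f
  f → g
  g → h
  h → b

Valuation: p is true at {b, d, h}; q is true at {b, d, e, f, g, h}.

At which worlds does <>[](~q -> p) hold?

b: successors {d}; [](~q -> p) there: d:T. ✓
d: successors {e}; [](~q -> p) there: e:T. ✓
e: successors {d, f}; [](~q -> p) there: d:T, f:T. ✓
f: successors {g}; [](~q -> p) there: g:T. ✓
g: successors {h}; [](~q -> p) there: h:T. ✓
h: successors {b}; [](~q -> p) there: b:T. ✓

{b, d, e, f, g, h}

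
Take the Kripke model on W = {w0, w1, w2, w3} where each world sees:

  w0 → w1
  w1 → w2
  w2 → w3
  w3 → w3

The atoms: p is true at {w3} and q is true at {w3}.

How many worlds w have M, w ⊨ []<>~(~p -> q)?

1

w0: successors {w1}; <>~(~p -> q) there: w1:T. ✓
w1: successors {w2}; <>~(~p -> q) there: w2:F. ✗
w2: successors {w3}; <>~(~p -> q) there: w3:F. ✗
w3: successors {w3}; <>~(~p -> q) there: w3:F. ✗
Satisfying worlds: {w0}.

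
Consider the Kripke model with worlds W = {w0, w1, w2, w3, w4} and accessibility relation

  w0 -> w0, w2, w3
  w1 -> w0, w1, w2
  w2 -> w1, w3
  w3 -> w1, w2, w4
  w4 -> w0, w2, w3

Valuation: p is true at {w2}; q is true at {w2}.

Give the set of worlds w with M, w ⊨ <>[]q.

w0: successors {w0, w2, w3}; []q there: w0:F, w2:F, w3:F. ✗
w1: successors {w0, w1, w2}; []q there: w0:F, w1:F, w2:F. ✗
w2: successors {w1, w3}; []q there: w1:F, w3:F. ✗
w3: successors {w1, w2, w4}; []q there: w1:F, w2:F, w4:F. ✗
w4: successors {w0, w2, w3}; []q there: w0:F, w2:F, w3:F. ✗

∅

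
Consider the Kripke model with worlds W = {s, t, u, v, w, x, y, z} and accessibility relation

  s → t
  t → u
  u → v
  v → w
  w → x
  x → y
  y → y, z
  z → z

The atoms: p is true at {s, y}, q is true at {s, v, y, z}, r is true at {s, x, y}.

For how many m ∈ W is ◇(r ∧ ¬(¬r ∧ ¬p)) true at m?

s: successors {t}; r ∧ ¬(¬r ∧ ¬p) there: t:F. ✗
t: successors {u}; r ∧ ¬(¬r ∧ ¬p) there: u:F. ✗
u: successors {v}; r ∧ ¬(¬r ∧ ¬p) there: v:F. ✗
v: successors {w}; r ∧ ¬(¬r ∧ ¬p) there: w:F. ✗
w: successors {x}; r ∧ ¬(¬r ∧ ¬p) there: x:T. ✓
x: successors {y}; r ∧ ¬(¬r ∧ ¬p) there: y:T. ✓
y: successors {y, z}; r ∧ ¬(¬r ∧ ¬p) there: y:T, z:F. ✓
z: successors {z}; r ∧ ¬(¬r ∧ ¬p) there: z:F. ✗
Satisfying worlds: {w, x, y}.

3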